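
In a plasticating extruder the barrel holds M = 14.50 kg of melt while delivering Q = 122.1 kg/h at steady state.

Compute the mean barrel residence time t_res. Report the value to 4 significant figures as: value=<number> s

value=427.5 s

Throughput in SI: Q_s = 122.1 kg/h ÷ 3600 s/h = 0.0339167 kg/s
Mean residence time: t_res = M/Q_s = 14.50 kg / 0.0339167 kg/s = 427.518 s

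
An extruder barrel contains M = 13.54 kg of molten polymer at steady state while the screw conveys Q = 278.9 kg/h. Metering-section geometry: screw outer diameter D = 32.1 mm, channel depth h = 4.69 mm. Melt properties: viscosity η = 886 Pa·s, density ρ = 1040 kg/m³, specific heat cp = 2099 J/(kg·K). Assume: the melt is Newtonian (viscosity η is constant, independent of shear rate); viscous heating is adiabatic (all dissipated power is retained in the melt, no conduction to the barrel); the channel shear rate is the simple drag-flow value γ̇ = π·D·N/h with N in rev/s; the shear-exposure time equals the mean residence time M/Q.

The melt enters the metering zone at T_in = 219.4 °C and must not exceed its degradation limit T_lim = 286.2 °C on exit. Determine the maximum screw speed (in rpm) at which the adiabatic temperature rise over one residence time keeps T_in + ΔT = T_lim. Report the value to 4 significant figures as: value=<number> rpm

value=85.63 rpm

Convert throughput: Q = 278.9 kg/h = 278.9/3600 = 0.0774722 kg/s
t_res = M / Q_s = 13.54 / 0.0774722 = 174.772 s
Convert to metres: D = 0.0321 m, h = 0.00469 m
ΔT_a = T_lim − T_in = 286.2 − 219.4 = 66.8 K
Invert ΔT = ηγ̇²t_res/(ρcp) for γ̇: γ̇_max² = ΔT_a ρ cp / (η t_res) = 66.8·1040·2099 / (886·174.772) = 941.707 s⁻²
γ̇_max = √941.707 = 30.6872 s⁻¹
Solve γ̇ = πDN/h for N: N_max = γ̇_max·h/(π·D) = 30.6872 × 0.00469 / (π × 0.0321) = 1.42717 rev/s = 85.6302 rpm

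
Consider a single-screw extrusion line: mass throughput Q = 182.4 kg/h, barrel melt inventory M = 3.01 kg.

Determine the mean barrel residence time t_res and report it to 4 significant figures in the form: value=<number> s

value=59.41 s

Convert throughput: Q = 182.4 kg/h = 182.4/3600 = 0.0506667 kg/s
t_res = M / Q_s = 3.01 ÷ 0.0506667 = 59.4079 s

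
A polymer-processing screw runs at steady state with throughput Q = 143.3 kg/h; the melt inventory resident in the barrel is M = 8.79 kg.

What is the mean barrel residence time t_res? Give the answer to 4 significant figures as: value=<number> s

Q_s = Q / 3600 = 143.3 / 3600 = 0.0398056 kg/s
Mean residence time: t_res = M/Q_s = 8.79 kg / 0.0398056 kg/s = 220.823 s

value=220.8 s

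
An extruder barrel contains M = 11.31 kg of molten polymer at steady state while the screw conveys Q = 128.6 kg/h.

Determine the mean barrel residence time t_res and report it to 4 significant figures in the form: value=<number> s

value=316.6 s

Throughput in SI: Q_s = 128.6 kg/h ÷ 3600 s/h = 0.0357222 kg/s
t_res = M / Q_s = 11.31 / 0.0357222 = 316.61 s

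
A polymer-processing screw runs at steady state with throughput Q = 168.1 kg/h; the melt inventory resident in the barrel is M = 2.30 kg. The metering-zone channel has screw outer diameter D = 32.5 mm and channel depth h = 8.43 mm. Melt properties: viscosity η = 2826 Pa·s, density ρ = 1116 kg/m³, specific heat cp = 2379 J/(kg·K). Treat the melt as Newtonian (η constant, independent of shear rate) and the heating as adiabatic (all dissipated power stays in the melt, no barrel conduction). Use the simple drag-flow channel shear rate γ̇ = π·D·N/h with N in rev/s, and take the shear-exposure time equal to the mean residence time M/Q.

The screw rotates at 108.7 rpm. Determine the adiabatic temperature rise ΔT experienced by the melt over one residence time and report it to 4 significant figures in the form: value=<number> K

Q_s = Q / 3600 = 168.1 / 3600 = 0.0466944 kg/s
Mean residence time: t_res = M/Q_s = 2.30 kg / 0.0466944 kg/s = 49.2564 s
Geometry in metres: D = 32.5 mm → 0.0325 m, h = 8.43 mm → 0.00843 m; screw speed N = 108.7 rpm = 1.81167 rev/s
γ̇ = π·D·N / h = π · 0.0325 · 1.81167 / 0.00843 = 21.9424 s⁻¹
ΔT = η·γ̇²·t_res / (ρ·cp) = 2826 · (21.9424)² · 49.2564 / (1116 · 2379) = 25.2432 K

value=25.24 K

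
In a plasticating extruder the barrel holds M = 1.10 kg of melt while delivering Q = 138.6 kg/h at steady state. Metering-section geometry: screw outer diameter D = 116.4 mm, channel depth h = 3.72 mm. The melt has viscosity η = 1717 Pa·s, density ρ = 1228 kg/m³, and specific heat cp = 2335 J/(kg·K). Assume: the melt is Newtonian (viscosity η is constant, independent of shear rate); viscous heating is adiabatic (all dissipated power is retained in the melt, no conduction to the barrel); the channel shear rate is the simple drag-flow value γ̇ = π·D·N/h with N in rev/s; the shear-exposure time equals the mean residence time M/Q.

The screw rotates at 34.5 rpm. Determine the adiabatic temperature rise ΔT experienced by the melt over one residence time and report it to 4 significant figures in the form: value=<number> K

value=54.66 K

Throughput in SI: Q_s = 138.6 kg/h ÷ 3600 s/h = 0.0385 kg/s
t_res = M / Q_s = 1.10 ÷ 0.0385 = 28.5714 s
Geometry in metres: D = 116.4 mm → 0.1164 m, h = 3.72 mm → 0.00372 m; screw speed N = 34.5 rpm = 0.575 rev/s
Shear rate: γ̇ = πDN/h = π·0.1164·0.575/0.00372 = 56.5233 s⁻¹
ΔT = η·γ̇²·t_res/(ρ·cp) = [1717 × 56.5233² × 28.5714] / [1228 × 2335] = 54.6604 K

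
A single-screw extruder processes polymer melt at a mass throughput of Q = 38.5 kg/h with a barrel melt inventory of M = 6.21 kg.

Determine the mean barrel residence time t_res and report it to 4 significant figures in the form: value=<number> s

value=580.7 s

Convert throughput: Q = 38.5 kg/h = 38.5/3600 = 0.0106944 kg/s
Mean residence time: t_res = M/Q_s = 6.21 kg / 0.0106944 kg/s = 580.675 s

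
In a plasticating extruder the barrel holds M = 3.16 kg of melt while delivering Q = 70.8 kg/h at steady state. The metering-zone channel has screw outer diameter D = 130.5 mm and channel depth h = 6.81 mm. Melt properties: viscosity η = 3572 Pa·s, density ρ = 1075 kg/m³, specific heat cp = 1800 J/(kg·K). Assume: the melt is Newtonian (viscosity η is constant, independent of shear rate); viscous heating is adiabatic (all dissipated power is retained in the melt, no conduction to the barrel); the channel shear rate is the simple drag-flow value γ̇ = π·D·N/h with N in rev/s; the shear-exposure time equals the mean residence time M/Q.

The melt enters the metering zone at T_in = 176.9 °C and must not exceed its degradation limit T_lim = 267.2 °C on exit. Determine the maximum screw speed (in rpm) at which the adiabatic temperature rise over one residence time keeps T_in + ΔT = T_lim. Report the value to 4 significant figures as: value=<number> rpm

value=17.39 rpm

Throughput in SI: Q_s = 70.8 kg/h ÷ 3600 s/h = 0.0196667 kg/s
t_res = M / Q_s = 3.16 / 0.0196667 = 160.678 s
D = 130.5 mm = 0.1305 m;  h = 6.81 mm = 0.00681 m
ΔT_a = T_lim − T_in = 267.2 °C − 176.9 °C = 90.3 K
Invert ΔT = ηγ̇²t_res/(ρcp) for γ̇: γ̇_max² = ΔT_a ρ cp / (η t_res) = 90.3·1075·1800 / (3572·160.678) = 304.439 s⁻²
Take the square root: γ̇_max = √(304.439) = 17.4482 s⁻¹
Solve γ̇ = πDN/h for N: N_max = γ̇_max·h/(π·D) = 17.4482 × 0.00681 / (π × 0.1305) = 0.289826 rev/s = 17.3896 rpm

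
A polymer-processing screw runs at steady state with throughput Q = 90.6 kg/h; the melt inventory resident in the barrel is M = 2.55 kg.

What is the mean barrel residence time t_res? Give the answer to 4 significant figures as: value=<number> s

value=101.3 s

Q_s = Q / 3600 = 90.6 / 3600 = 0.0251667 kg/s
Mean residence time: t_res = M/Q_s = 2.55 kg / 0.0251667 kg/s = 101.325 s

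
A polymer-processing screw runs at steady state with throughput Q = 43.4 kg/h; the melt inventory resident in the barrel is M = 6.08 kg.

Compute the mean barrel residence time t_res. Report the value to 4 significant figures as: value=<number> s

Convert throughput: Q = 43.4 kg/h = 43.4/3600 = 0.0120556 kg/s
t_res = M / Q_s = 6.08 ÷ 0.0120556 = 504.332 s

value=504.3 s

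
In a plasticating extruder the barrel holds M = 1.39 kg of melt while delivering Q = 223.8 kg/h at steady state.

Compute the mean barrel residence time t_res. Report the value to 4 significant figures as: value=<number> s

Throughput in SI: Q_s = 223.8 kg/h ÷ 3600 s/h = 0.0621667 kg/s
t_res = M / Q_s = 1.39 ÷ 0.0621667 = 22.3592 s

value=22.36 s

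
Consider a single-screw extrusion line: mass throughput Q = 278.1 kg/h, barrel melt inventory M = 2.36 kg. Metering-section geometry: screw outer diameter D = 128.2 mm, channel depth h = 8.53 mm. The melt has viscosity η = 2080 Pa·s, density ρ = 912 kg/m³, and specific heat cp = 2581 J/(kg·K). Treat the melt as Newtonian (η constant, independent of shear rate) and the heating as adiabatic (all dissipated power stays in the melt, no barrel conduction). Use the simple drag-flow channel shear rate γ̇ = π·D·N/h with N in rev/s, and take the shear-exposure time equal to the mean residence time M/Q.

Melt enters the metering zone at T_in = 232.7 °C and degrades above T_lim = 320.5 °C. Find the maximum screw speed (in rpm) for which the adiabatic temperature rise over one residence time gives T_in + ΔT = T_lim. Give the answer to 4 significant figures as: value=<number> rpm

Convert throughput: Q = 278.1 kg/h = 278.1/3600 = 0.07725 kg/s
t_res = M / Q_s = 2.36 ÷ 0.07725 = 30.5502 s
Geometry in SI: D = 128.2 mm → 0.1282 m, h = 8.53 mm → 0.00853 m
ΔT_a = T_lim − T_in = 320.5 − 232.7 = 87.8 K
γ̇_max² = ΔT_a·ρ·cp/(η·t_res) = 87.8·912·2581/(2080·30.5502) = 3252.37 s⁻²
γ̇_max = sqrt(3252.37) = 57.0296 s⁻¹
Solve γ̇ = πDN/h for N: N_max = γ̇_max·h/(π·D) = 57.0296 × 0.00853 / (π × 0.1282) = 1.20785 rev/s = 72.4707 rpm

value=72.47 rpm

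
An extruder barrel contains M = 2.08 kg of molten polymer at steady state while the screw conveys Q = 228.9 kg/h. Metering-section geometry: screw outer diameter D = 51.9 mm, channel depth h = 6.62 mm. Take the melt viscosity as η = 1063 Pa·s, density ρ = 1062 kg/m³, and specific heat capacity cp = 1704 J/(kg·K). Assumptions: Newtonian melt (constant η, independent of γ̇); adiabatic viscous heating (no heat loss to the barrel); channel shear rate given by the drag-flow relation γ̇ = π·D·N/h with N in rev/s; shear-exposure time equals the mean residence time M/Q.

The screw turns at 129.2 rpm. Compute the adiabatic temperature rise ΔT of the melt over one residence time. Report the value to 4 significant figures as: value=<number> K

value=54.05 K

Convert throughput: Q = 228.9 kg/h = 228.9/3600 = 0.0635833 kg/s
Mean residence time: t_res = M/Q_s = 2.08 kg / 0.0635833 kg/s = 32.713 s
D = 51.9 mm = 0.0519 m;  h = 6.62 mm = 0.00662 m;  N = 129.2 rpm / 60 = 2.15333 rev/s
γ̇ = π·D·N / h = π · 0.0519 · 2.15333 / 0.00662 = 53.036 s⁻¹
Adiabatic rise: ΔT = η γ̇² t_res / (ρ cp) = 1063·(53.036)²·32.713 / (1062·1704) = 54.0506 K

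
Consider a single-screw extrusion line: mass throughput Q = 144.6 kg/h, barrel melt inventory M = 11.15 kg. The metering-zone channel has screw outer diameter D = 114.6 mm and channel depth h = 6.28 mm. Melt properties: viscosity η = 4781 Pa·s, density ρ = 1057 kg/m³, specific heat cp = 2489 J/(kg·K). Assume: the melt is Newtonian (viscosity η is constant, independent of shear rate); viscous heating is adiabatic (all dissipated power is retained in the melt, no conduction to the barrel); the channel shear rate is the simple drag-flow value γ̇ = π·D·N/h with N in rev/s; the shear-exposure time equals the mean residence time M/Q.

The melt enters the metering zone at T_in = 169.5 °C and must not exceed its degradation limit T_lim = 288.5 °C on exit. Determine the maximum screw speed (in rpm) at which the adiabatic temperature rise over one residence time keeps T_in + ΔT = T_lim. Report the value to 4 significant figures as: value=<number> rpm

Throughput in SI: Q_s = 144.6 kg/h ÷ 3600 s/h = 0.0401667 kg/s
t_res = M / Q_s = 11.15 ÷ 0.0401667 = 277.593 s
Geometry in SI: D = 114.6 mm → 0.1146 m, h = 6.28 mm → 0.00628 m
ΔT_a = T_lim − T_in = 288.5 °C − 169.5 °C = 119 K
γ̇_max² = ΔT_a·ρ·cp / (η·t_res) = [119 × 1057 × 2489] / [4781 × 277.593] = 235.895 s⁻²
Take the square root: γ̇_max = √(235.895) = 15.3589 s⁻¹
Solve γ̇ = πDN/h for N: N_max = γ̇_max·h/(π·D) = 15.3589 × 0.00628 / (π × 0.1146) = 0.267907 rev/s = 16.0744 rpm

value=16.07 rpm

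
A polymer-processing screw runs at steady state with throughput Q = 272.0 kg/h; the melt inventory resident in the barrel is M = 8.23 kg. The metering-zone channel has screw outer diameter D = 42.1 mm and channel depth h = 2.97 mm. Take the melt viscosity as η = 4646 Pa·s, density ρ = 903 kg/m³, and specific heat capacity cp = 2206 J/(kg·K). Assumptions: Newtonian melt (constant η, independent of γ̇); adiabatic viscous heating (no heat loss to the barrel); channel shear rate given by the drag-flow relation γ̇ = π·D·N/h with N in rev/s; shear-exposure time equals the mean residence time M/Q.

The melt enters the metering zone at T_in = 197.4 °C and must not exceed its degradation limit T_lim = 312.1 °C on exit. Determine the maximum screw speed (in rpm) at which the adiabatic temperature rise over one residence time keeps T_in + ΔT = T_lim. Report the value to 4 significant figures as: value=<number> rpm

Q_s = Q / 3600 = 272.0 / 3600 = 0.0755556 kg/s
t_res = M / Q_s = 8.23 ÷ 0.0755556 = 108.926 s
Convert to metres: D = 0.0421 m, h = 0.00297 m
Allowable rise: ΔT_a = T_lim − T_in = 312.1 − 197.4 = 114.7 K
Invert ΔT = ηγ̇²t_res/(ρcp) for γ̇: γ̇_max² = ΔT_a ρ cp / (η t_res) = 114.7·903·2206 / (4646·108.926) = 451.486 s⁻²
γ̇_max = √451.486 = 21.2482 s⁻¹
Solve γ̇ = πDN/h for N: N_max = γ̇_max·h/(π·D) = 21.2482 × 0.00297 / (π × 0.0421) = 0.477141 rev/s = 28.6284 rpm

value=28.63 rpm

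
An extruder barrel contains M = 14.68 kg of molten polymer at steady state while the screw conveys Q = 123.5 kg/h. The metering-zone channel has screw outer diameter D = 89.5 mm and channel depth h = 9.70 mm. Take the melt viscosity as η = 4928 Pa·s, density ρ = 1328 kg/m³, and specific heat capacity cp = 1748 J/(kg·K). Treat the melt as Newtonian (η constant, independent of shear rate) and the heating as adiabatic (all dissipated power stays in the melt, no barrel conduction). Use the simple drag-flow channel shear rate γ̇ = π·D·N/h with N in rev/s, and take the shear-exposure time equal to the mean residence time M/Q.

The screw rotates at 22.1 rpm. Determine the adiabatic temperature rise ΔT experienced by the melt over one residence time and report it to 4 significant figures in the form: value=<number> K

Q_s = Q / 3600 = 123.5 / 3600 = 0.0343056 kg/s
t_res = M / Q_s = 14.68 ÷ 0.0343056 = 427.919 s
D = 89.5 mm = 0.0895 m;  h = 9.70 mm = 0.0097 m;  N = 22.1 rpm / 60 = 0.368333 rev/s
Shear rate: γ̇ = πDN/h = π·0.0895·0.368333/0.0097 = 10.6768 s⁻¹
ΔT = η·γ̇²·t_res / (ρ·cp) = 4928 · (10.6768)² · 427.919 / (1328 · 1748) = 103.556 K

value=103.6 K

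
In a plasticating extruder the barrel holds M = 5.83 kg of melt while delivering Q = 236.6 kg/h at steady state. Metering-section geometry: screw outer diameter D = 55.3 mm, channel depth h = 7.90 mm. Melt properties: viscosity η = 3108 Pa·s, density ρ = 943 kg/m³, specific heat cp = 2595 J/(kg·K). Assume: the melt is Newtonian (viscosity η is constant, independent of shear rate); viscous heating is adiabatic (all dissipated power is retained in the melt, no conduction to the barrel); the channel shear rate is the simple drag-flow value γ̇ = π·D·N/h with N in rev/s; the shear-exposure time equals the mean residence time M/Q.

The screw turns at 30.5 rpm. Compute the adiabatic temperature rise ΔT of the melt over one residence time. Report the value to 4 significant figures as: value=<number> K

value=14.08 K

Convert throughput: Q = 236.6 kg/h = 236.6/3600 = 0.0657222 kg/s
Mean residence time: t_res = M/Q_s = 5.83 kg / 0.0657222 kg/s = 88.7067 s
Convert to SI: D = 0.0553 m, h = 0.0079 m, N = 30.5/60 = 0.508333 rev/s
Shear rate: γ̇ = πDN/h = π·0.0553·0.508333/0.0079 = 11.1788 s⁻¹
ΔT = η·γ̇²·t_res / (ρ·cp) = 3108 · (11.1788)² · 88.7067 / (943 · 2595) = 14.0793 K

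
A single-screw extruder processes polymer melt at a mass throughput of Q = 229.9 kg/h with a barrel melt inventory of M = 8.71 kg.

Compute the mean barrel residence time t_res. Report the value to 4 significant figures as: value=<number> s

Q_s = Q / 3600 = 229.9 / 3600 = 0.0638611 kg/s
Mean residence time: t_res = M/Q_s = 8.71 kg / 0.0638611 kg/s = 136.39 s

value=136.4 s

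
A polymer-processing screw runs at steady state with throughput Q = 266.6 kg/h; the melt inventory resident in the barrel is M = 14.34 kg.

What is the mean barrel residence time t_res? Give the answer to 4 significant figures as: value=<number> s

value=193.6 s

Q_s = Q / 3600 = 266.6 / 3600 = 0.0740556 kg/s
t_res = M / Q_s = 14.34 / 0.0740556 = 193.638 s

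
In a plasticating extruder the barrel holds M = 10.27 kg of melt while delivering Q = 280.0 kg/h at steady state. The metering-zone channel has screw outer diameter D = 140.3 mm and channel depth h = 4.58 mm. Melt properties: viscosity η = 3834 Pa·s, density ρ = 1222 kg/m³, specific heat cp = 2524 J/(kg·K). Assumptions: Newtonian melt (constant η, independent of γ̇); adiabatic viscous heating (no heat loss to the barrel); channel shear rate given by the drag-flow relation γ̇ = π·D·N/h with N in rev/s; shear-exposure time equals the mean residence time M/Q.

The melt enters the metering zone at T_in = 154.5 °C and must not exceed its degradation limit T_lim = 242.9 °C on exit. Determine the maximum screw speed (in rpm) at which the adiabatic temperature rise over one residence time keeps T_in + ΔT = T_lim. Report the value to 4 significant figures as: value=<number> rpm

value=14.47 rpm

Convert throughput: Q = 280.0 kg/h = 280.0/3600 = 0.0777778 kg/s
t_res = M / Q_s = 10.27 ÷ 0.0777778 = 132.043 s
Geometry in SI: D = 140.3 mm → 0.1403 m, h = 4.58 mm → 0.00458 m
ΔT_a = T_lim − T_in = 242.9 °C − 154.5 °C = 88.4 K
γ̇_max² = ΔT_a·ρ·cp / (η·t_res) = [88.4 × 1222 × 2524] / [3834 × 132.043] = 538.575 s⁻²
Take the square root: γ̇_max = √(538.575) = 23.2072 s⁻¹
N_max = γ̇_max·h / (π·D) = 23.2072 · 0.00458 / (π · 0.1403) = 0.241146 rev/s = 14.4688 rpm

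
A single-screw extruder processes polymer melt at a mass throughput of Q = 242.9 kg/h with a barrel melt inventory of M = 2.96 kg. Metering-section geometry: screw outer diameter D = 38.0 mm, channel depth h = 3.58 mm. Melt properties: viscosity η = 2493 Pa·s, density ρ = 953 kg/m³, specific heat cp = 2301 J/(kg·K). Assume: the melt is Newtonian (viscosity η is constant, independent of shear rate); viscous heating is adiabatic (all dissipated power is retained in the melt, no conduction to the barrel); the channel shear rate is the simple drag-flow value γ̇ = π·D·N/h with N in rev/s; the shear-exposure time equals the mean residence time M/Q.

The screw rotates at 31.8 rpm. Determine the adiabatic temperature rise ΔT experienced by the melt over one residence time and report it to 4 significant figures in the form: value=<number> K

value=15.58 K

Throughput in SI: Q_s = 242.9 kg/h ÷ 3600 s/h = 0.0674722 kg/s
Mean residence time: t_res = M/Q_s = 2.96 kg / 0.0674722 kg/s = 43.8699 s
Convert to SI: D = 0.038 m, h = 0.00358 m, N = 31.8/60 = 0.53 rev/s
Shear rate: γ̇ = πDN/h = π·0.038·0.53/0.00358 = 17.6737 s⁻¹
Adiabatic rise: ΔT = η γ̇² t_res / (ρ cp) = 2493·(17.6737)²·43.8699 / (953·2301) = 15.5787 K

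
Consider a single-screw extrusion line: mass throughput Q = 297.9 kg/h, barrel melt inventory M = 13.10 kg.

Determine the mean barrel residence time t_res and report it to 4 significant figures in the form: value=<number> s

value=158.3 s

Q_s = Q / 3600 = 297.9 / 3600 = 0.08275 kg/s
t_res = M / Q_s = 13.10 ÷ 0.08275 = 158.308 s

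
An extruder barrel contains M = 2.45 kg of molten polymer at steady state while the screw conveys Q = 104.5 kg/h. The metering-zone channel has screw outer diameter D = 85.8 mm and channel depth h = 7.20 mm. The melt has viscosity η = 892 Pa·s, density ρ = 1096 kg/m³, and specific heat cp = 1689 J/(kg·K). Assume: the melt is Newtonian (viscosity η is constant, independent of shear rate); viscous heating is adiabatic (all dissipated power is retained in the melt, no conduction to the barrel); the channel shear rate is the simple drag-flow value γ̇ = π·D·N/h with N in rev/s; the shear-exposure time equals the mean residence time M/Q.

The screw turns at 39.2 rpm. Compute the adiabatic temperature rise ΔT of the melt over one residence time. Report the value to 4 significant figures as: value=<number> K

value=24.33 K

Q_s = Q / 3600 = 104.5 / 3600 = 0.0290278 kg/s
t_res = M / Q_s = 2.45 / 0.0290278 = 84.4019 s
D = 85.8 mm = 0.0858 m;  h = 7.20 mm = 0.0072 m;  N = 39.2 rpm / 60 = 0.653333 rev/s
γ̇ = π D N / h = (π)(0.0858)(0.653333) / 0.0072 = 24.459 s⁻¹
ΔT = η·γ̇²·t_res/(ρ·cp) = [892 × 24.459² × 84.4019] / [1096 × 1689] = 24.3308 K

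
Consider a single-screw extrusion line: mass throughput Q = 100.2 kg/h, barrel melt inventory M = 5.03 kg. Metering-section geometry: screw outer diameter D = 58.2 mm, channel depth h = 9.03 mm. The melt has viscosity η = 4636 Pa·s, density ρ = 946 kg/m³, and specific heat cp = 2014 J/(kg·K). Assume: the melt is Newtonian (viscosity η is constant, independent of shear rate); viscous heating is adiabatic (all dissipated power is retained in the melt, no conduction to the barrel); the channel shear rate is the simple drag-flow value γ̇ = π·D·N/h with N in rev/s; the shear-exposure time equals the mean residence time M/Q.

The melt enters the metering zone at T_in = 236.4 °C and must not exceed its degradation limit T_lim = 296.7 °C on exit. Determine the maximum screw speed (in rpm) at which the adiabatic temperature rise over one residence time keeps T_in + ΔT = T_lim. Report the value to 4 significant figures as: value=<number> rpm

value=34.70 rpm

Q_s = Q / 3600 = 100.2 / 3600 = 0.0278333 kg/s
t_res = M / Q_s = 5.03 ÷ 0.0278333 = 180.719 s
D = 58.2 mm = 0.0582 m;  h = 9.03 mm = 0.00903 m
ΔT_a = T_lim − T_in = 296.7 °C − 236.4 °C = 60.3 K
γ̇_max² = ΔT_a·ρ·cp/(η·t_res) = 60.3·946·2014/(4636·180.719) = 137.127 s⁻²
γ̇_max = √137.127 = 11.7101 s⁻¹
N_max = γ̇_max·h / (π·D) = 11.7101 · 0.00903 / (π · 0.0582) = 0.57833 rev/s = 34.6998 rpm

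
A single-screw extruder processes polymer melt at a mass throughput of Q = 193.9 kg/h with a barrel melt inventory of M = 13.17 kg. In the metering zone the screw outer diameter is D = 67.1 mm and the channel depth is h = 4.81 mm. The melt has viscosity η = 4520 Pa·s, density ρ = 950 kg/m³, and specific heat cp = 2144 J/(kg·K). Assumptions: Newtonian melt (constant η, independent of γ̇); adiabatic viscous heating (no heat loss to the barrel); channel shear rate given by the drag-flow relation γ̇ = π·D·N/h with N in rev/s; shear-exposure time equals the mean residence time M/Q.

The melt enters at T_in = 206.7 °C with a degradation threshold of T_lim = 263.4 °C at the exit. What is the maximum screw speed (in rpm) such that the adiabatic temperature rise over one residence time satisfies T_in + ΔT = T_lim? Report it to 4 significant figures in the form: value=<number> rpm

Throughput in SI: Q_s = 193.9 kg/h ÷ 3600 s/h = 0.0538611 kg/s
t_res = M / Q_s = 13.17 / 0.0538611 = 244.518 s
D = 67.1 mm = 0.0671 m;  h = 4.81 mm = 0.00481 m
ΔT_a = T_lim − T_in = 263.4 °C − 206.7 °C = 56.7 K
γ̇_max² = ΔT_a·ρ·cp/(η·t_res) = 56.7·950·2144/(4520·244.518) = 104.492 s⁻²
γ̇_max = sqrt(104.492) = 10.2221 s⁻¹
N_max = γ̇_max h / (πD) = 10.2221·0.00481/(π·0.0671) = 0.233246 rev/s → ×60 = 13.9948 rpm

value=13.99 rpm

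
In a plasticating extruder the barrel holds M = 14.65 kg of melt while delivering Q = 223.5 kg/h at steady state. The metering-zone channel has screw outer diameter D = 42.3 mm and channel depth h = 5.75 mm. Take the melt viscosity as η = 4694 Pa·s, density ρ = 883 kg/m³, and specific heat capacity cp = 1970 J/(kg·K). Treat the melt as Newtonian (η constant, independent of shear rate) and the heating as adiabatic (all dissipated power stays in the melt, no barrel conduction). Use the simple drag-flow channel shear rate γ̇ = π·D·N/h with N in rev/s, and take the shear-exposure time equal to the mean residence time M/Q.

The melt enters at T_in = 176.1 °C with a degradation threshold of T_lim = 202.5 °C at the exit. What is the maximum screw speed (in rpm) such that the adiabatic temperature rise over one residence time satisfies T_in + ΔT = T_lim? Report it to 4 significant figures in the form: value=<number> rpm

value=16.72 rpm

Throughput in SI: Q_s = 223.5 kg/h ÷ 3600 s/h = 0.0620833 kg/s
Mean residence time: t_res = M/Q_s = 14.65 kg / 0.0620833 kg/s = 235.973 s
D = 42.3 mm = 0.0423 m;  h = 5.75 mm = 0.00575 m
ΔT_a = T_lim − T_in = 202.5 °C − 176.1 °C = 26.4 K
γ̇_max² = ΔT_a·ρ·cp / (η·t_res) = [26.4 × 883 × 1970] / [4694 × 235.973] = 41.4596 s⁻²
γ̇_max = √41.4596 = 6.43891 s⁻¹
Solve γ̇ = πDN/h for N: N_max = γ̇_max·h/(π·D) = 6.43891 × 0.00575 / (π × 0.0423) = 0.278606 rev/s = 16.7163 rpm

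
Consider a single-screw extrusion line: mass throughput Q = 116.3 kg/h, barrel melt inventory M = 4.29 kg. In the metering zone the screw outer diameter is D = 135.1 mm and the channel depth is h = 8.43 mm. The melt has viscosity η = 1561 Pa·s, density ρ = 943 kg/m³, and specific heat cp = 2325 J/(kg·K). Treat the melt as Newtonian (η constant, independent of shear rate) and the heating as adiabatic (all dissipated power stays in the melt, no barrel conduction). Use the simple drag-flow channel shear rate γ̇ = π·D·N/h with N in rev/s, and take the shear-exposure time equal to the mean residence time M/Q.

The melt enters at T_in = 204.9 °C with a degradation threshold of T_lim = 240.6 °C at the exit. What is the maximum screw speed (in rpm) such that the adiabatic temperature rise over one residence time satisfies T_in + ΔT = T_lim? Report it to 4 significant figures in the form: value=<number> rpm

value=23.16 rpm

Q_s = Q / 3600 = 116.3 / 3600 = 0.0323056 kg/s
t_res = M / Q_s = 4.29 / 0.0323056 = 132.794 s
Convert to metres: D = 0.1351 m, h = 0.00843 m
ΔT_a = T_lim − T_in = 240.6 − 204.9 = 35.7 K
γ̇_max² = ΔT_a·ρ·cp / (η·t_res) = [35.7 × 943 × 2325] / [1561 × 132.794] = 377.589 s⁻²
Take the square root: γ̇_max = √(377.589) = 19.4317 s⁻¹
Solve γ̇ = πDN/h for N: N_max = γ̇_max·h/(π·D) = 19.4317 × 0.00843 / (π × 0.1351) = 0.385951 rev/s = 23.1571 rpm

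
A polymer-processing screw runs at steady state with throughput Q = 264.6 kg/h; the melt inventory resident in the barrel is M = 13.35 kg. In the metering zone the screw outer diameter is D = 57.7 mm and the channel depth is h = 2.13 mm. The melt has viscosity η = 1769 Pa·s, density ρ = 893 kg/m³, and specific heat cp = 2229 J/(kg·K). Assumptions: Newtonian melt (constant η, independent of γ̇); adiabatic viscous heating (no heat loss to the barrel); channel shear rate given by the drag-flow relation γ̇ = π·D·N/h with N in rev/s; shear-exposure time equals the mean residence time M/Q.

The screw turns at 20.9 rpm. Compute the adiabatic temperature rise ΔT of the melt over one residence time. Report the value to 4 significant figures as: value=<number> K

Throughput in SI: Q_s = 264.6 kg/h ÷ 3600 s/h = 0.0735 kg/s
t_res = M / Q_s = 13.35 ÷ 0.0735 = 181.633 s
Geometry in metres: D = 57.7 mm → 0.0577 m, h = 2.13 mm → 0.00213 m; screw speed N = 20.9 rpm = 0.348333 rev/s
γ̇ = π D N / h = (π)(0.0577)(0.348333) / 0.00213 = 29.6443 s⁻¹
ΔT = η·γ̇²·t_res / (ρ·cp) = 1769 · (29.6443)² · 181.633 / (893 · 2229) = 141.854 K

value=141.9 K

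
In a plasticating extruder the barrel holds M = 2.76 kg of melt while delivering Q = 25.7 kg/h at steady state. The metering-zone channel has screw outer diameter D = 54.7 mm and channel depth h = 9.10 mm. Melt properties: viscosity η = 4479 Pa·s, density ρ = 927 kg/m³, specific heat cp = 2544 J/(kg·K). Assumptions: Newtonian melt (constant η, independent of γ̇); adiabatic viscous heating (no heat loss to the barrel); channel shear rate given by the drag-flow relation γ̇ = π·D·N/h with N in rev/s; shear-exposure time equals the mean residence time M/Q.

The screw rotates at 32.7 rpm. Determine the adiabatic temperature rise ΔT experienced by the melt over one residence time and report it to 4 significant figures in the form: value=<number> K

Q_s = Q / 3600 = 25.7 / 3600 = 0.00713889 kg/s
Mean residence time: t_res = M/Q_s = 2.76 kg / 0.00713889 kg/s = 386.615 s
D = 54.7 mm = 0.0547 m;  h = 9.10 mm = 0.0091 m;  N = 32.7 rpm / 60 = 0.545 rev/s
γ̇ = π·D·N / h = π · 0.0547 · 0.545 / 0.0091 = 10.2918 s⁻¹
Adiabatic rise: ΔT = η γ̇² t_res / (ρ cp) = 4479·(10.2918)²·386.615 / (927·2544) = 77.7763 K

value=77.78 K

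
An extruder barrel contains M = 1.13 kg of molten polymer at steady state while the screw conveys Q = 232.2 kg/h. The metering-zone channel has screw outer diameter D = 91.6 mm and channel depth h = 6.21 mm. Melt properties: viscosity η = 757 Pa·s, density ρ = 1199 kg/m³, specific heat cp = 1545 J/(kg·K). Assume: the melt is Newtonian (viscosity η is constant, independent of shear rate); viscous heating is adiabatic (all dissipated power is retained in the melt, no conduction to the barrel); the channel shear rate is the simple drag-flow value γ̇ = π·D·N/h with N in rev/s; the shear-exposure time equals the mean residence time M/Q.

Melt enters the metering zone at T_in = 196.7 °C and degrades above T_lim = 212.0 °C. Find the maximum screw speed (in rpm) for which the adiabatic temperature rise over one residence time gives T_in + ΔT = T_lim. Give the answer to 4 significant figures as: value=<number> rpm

Convert throughput: Q = 232.2 kg/h = 232.2/3600 = 0.0645 kg/s
t_res = M / Q_s = 1.13 ÷ 0.0645 = 17.5194 s
D = 91.6 mm = 0.0916 m;  h = 6.21 mm = 0.00621 m
ΔT_a = T_lim − T_in = 212.0 °C − 196.7 °C = 15.3 K
γ̇_max² = ΔT_a·ρ·cp / (η·t_res) = [15.3 × 1199 × 1545] / [757 × 17.5194] = 2137.1 s⁻²
γ̇_max = √2137.1 = 46.2288 s⁻¹
N_max = γ̇_max·h / (π·D) = 46.2288 · 0.00621 / (π · 0.0916) = 0.997605 rev/s = 59.8563 rpm

value=59.86 rpm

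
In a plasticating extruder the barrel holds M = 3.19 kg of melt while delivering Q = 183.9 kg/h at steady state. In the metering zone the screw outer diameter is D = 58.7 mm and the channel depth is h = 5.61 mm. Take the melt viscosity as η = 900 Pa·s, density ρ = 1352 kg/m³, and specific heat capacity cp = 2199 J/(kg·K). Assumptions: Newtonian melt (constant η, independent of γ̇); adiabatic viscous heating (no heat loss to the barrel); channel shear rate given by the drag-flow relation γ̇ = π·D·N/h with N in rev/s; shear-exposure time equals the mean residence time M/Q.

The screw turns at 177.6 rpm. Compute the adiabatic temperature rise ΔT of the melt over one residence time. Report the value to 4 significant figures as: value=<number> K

Convert throughput: Q = 183.9 kg/h = 183.9/3600 = 0.0510833 kg/s
t_res = M / Q_s = 3.19 / 0.0510833 = 62.447 s
Convert to SI: D = 0.0587 m, h = 0.00561 m, N = 177.6/60 = 2.96 rev/s
γ̇ = π D N / h = (π)(0.0587)(2.96) / 0.00561 = 97.3009 s⁻¹
ΔT = η·γ̇²·t_res/(ρ·cp) = [900 × 97.3009² × 62.447] / [1352 × 2199] = 178.972 K

value=179.0 K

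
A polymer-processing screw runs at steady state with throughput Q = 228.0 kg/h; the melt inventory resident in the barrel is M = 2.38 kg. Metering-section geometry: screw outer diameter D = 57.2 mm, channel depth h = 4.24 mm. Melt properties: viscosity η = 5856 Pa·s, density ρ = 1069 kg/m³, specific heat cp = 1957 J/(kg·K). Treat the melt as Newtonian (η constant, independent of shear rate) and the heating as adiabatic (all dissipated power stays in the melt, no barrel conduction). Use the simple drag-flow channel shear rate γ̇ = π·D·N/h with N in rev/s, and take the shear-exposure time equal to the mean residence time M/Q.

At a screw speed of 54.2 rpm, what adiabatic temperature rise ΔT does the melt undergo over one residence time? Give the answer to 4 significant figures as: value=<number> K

Convert throughput: Q = 228.0 kg/h = 228.0/3600 = 0.0633333 kg/s
t_res = M / Q_s = 2.38 ÷ 0.0633333 = 37.5789 s
Geometry in metres: D = 57.2 mm → 0.0572 m, h = 4.24 mm → 0.00424 m; screw speed N = 54.2 rpm = 0.903333 rev/s
γ̇ = π·D·N / h = π · 0.0572 · 0.903333 / 0.00424 = 38.2849 s⁻¹
ΔT = η·γ̇²·t_res / (ρ·cp) = 5856 · (38.2849)² · 37.5789 / (1069 · 1957) = 154.182 K

value=154.2 K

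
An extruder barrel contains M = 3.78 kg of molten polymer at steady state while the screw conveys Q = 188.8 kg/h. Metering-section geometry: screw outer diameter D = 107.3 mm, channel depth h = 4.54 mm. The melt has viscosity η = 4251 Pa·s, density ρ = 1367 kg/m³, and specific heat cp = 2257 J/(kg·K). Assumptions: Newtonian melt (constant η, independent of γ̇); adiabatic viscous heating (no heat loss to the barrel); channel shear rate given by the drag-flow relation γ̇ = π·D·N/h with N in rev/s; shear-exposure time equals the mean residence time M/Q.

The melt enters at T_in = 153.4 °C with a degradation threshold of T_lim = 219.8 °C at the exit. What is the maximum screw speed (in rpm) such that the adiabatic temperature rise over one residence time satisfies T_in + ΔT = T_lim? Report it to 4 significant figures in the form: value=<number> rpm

value=20.90 rpm

Q_s = Q / 3600 = 188.8 / 3600 = 0.0524444 kg/s
Mean residence time: t_res = M/Q_s = 3.78 kg / 0.0524444 kg/s = 72.0763 s
Convert to metres: D = 0.1073 m, h = 0.00454 m
Allowable rise: ΔT_a = T_lim − T_in = 219.8 − 153.4 = 66.4 K
γ̇_max² = ΔT_a·ρ·cp/(η·t_res) = 66.4·1367·2257/(4251·72.0763) = 668.628 s⁻²
γ̇_max = sqrt(668.628) = 25.8578 s⁻¹
N_max = γ̇_max·h / (π·D) = 25.8578 · 0.00454 / (π · 0.1073) = 0.348256 rev/s = 20.8954 rpm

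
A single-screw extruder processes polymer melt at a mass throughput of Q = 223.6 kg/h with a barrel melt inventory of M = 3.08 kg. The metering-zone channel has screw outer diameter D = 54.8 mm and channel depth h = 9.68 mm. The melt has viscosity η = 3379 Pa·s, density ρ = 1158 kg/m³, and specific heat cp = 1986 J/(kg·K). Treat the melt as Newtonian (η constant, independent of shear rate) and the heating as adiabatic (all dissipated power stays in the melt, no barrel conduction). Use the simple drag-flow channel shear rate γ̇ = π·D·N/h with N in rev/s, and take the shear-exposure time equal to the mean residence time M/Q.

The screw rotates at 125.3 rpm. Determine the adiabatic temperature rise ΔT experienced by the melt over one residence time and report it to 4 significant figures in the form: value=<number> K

value=100.5 K

Q_s = Q / 3600 = 223.6 / 3600 = 0.0621111 kg/s
t_res = M / Q_s = 3.08 ÷ 0.0621111 = 49.5886 s
Convert to SI: D = 0.0548 m, h = 0.00968 m, N = 125.3/60 = 2.08833 rev/s
γ̇ = π D N / h = (π)(0.0548)(2.08833) / 0.00968 = 37.1411 s⁻¹
ΔT = η·γ̇²·t_res / (ρ·cp) = 3379 · (37.1411)² · 49.5886 / (1158 · 1986) = 100.506 K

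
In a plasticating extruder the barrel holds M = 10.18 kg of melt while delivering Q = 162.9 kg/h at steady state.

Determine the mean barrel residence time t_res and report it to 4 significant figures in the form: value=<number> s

Q_s = Q / 3600 = 162.9 / 3600 = 0.04525 kg/s
t_res = M / Q_s = 10.18 / 0.04525 = 224.972 s

value=225.0 s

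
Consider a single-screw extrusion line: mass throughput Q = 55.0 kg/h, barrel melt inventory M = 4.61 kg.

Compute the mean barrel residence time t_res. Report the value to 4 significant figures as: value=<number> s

value=301.7 s

Convert throughput: Q = 55.0 kg/h = 55.0/3600 = 0.0152778 kg/s
t_res = M / Q_s = 4.61 / 0.0152778 = 301.745 s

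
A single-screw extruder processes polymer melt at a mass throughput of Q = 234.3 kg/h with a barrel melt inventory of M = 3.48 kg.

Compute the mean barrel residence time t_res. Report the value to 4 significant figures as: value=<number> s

Convert throughput: Q = 234.3 kg/h = 234.3/3600 = 0.0650833 kg/s
t_res = M / Q_s = 3.48 ÷ 0.0650833 = 53.4699 s

value=53.47 s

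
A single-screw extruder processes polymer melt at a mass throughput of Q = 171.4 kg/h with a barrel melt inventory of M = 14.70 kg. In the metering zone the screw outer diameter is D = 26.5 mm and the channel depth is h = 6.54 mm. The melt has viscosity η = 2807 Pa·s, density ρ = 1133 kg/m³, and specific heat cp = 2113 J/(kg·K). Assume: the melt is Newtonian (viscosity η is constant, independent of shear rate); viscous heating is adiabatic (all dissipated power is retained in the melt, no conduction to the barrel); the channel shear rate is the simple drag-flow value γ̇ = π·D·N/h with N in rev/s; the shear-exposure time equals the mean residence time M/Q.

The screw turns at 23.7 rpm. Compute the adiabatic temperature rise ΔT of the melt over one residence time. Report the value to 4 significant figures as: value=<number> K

value=9.153 K

Convert throughput: Q = 171.4 kg/h = 171.4/3600 = 0.0476111 kg/s
t_res = M / Q_s = 14.70 ÷ 0.0476111 = 308.751 s
Convert to SI: D = 0.0265 m, h = 0.00654 m, N = 23.7/60 = 0.395 rev/s
Shear rate: γ̇ = πDN/h = π·0.0265·0.395/0.00654 = 5.02823 s⁻¹
ΔT = η·γ̇²·t_res / (ρ·cp) = 2807 · (5.02823)² · 308.751 / (1133 · 2113) = 9.15276 K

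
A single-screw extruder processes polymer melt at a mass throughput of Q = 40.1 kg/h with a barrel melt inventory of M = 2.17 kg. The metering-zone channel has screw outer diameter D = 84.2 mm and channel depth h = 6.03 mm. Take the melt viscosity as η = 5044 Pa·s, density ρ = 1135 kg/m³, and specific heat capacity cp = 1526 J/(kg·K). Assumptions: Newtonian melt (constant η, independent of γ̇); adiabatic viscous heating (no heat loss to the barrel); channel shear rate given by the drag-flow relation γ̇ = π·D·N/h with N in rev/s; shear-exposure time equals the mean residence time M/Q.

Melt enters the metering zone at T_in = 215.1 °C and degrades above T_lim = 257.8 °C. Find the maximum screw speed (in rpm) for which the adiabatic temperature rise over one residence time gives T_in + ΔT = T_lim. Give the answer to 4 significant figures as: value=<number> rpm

value=11.87 rpm

Convert throughput: Q = 40.1 kg/h = 40.1/3600 = 0.0111389 kg/s
t_res = M / Q_s = 2.17 / 0.0111389 = 194.813 s
D = 84.2 mm = 0.0842 m;  h = 6.03 mm = 0.00603 m
Allowable rise: ΔT_a = T_lim − T_in = 257.8 − 215.1 = 42.7 K
γ̇_max² = ΔT_a·ρ·cp / (η·t_res) = [42.7 × 1135 × 1526] / [5044 × 194.813] = 75.2637 s⁻²
Take the square root: γ̇_max = √(75.2637) = 8.67546 s⁻¹
N_max = γ̇_max·h / (π·D) = 8.67546 · 0.00603 / (π · 0.0842) = 0.197764 rev/s = 11.8659 rpm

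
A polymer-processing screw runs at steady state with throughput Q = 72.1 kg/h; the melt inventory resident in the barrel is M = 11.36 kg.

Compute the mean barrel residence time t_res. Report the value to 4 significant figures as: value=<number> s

value=567.2 s

Throughput in SI: Q_s = 72.1 kg/h ÷ 3600 s/h = 0.0200278 kg/s
t_res = M / Q_s = 11.36 ÷ 0.0200278 = 567.212 s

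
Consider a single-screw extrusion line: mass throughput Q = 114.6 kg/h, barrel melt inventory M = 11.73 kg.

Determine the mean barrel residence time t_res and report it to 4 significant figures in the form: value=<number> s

Throughput in SI: Q_s = 114.6 kg/h ÷ 3600 s/h = 0.0318333 kg/s
Mean residence time: t_res = M/Q_s = 11.73 kg / 0.0318333 kg/s = 368.482 s

value=368.5 s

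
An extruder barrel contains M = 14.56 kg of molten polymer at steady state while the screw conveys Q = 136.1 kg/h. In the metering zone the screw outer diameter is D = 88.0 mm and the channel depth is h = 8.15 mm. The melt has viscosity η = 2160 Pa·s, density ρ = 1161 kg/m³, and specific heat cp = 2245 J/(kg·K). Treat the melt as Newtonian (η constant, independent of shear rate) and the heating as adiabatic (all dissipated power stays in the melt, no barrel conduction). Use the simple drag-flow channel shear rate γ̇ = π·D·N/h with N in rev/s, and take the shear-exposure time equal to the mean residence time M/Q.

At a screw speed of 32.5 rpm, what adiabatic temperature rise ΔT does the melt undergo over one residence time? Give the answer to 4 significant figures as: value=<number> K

value=107.8 K

Q_s = Q / 3600 = 136.1 / 3600 = 0.0378056 kg/s
t_res = M / Q_s = 14.56 / 0.0378056 = 385.129 s
Geometry in metres: D = 88.0 mm → 0.088 m, h = 8.15 mm → 0.00815 m; screw speed N = 32.5 rpm = 0.541667 rev/s
Shear rate: γ̇ = πDN/h = π·0.088·0.541667/0.00815 = 18.3741 s⁻¹
ΔT = η·γ̇²·t_res/(ρ·cp) = [2160 × 18.3741² × 385.129] / [1161 × 2245] = 107.752 K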